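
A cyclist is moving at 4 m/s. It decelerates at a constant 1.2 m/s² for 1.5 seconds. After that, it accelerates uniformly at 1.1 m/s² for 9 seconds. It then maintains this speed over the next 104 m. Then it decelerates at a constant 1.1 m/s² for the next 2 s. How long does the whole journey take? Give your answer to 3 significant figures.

21.1 s

Phase 1 (decelerating): v₀ = 4.00 m/s, a = -1.2 m/s².
v = v₀ + at = 4.00 + (-1.2)(1.5) = 2.20 m/s
Δx = v₀t + ½at² = 4.00·1.5 + 0.5·-1.2·1.5² = 4.65 m

Phase 2 (accelerating): v₀ = 2.20 m/s, a = 1.1 m/s².
v = v₀ + at = 2.20 + (1.1)(9) = 12.1 m/s
Δx = v₀t + ½at² = 2.20·9 + 0.5·1.1·9² = 64.4 m

Phase 3 (constant speed): v₀ = 12.1 m/s, a = 0 m/s².
Constant speed: t = d/v = 104/12.1 = 8.60 s

Phase 4 (decelerating): v₀ = 12.1 m/s, a = -1.1 m/s².
v = v₀ + at = 12.1 + (-1.1)(2) = 9.90 m/s
Δx = v₀t + ½at² = 12.1·2 + 0.5·-1.1·2² = 22.0 m
Total time = 1.50 + 9.00 + 8.60 + 2.00 = 21.1 s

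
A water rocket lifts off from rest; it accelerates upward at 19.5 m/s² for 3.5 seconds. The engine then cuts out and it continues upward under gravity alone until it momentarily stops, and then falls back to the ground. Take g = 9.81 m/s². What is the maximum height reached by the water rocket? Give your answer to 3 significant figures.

357 m

Phase 1 (powered ascent): v₀ = 0 m/s, a = 19.5 m/s².
v = v₀ + at = 0 + (19.5)(3.5) = 68.2 m/s
Δx = v₀t + ½at² = 0·3.5 + 0.5·19.5·3.5² = 119 m

Phase 2 (coasting upward): v₀ = 68.2 m/s, a = -9.81 m/s².
v = v₀ + at → t = (0 − 68.2) / -9.81 = 6.96 s
v² = v₀² + 2aΔx → Δx = (0² − 68.2²)/(2·-9.81) = 237 m
Maximum height = 119 + 237 = 357 m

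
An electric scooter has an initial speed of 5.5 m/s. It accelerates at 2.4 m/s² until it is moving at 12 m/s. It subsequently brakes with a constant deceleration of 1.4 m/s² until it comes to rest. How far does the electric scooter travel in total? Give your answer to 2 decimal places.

75.13 m

Phase 1 (accelerating): v₀ = 5.50 m/s, a = 2.4 m/s².
v = v₀ + at → t = (12 − 5.50) / 2.4 = 2.71 s
v² = v₀² + 2aΔx → Δx = (12² − 5.50²)/(2·2.4) = 23.7 m

Phase 2 (decelerating): v₀ = 12.0 m/s, a = -1.4 m/s².
v = v₀ + at → t = (0 − 12.0) / -1.4 = 8.57 s
v² = v₀² + 2aΔx → Δx = (0² − 12.0²)/(2·-1.4) = 51.4 m
Total distance = 23.7 + 51.4 = 75.1 m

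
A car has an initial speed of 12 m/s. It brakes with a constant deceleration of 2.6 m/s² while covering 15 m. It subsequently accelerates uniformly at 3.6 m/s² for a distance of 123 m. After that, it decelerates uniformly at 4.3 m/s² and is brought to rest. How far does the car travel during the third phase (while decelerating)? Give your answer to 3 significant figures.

111 m

Phase 1 (decelerating): v₀ = 12.0 m/s, a = -2.6 m/s².
v² = v₀² + 2aΔx = 12.0² + 2·-2.6·15 = 66.0 → v = 8.12 m/s
t = (v − v₀)/a = (8.12 − 12.0)/-2.6 = 1.49 s

Phase 2 (accelerating): v₀ = 8.12 m/s, a = 3.6 m/s².
v² = v₀² + 2aΔx = 8.12² + 2·3.6·123 = 952 → v = 30.8 m/s
t = (v − v₀)/a = (30.8 − 8.12)/3.6 = 6.31 s

Phase 3 (decelerating): v₀ = 30.8 m/s, a = -4.3 m/s².
v = v₀ + at → t = (0 − 30.8) / -4.3 = 7.17 s
v² = v₀² + 2aΔx → Δx = (0² − 30.8²)/(2·-4.3) = 111 m
Distance in phase 3 = 111 m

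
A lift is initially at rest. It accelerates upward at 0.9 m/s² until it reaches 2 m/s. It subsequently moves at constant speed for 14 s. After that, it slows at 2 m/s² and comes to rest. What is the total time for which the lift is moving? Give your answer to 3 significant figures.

17.2 s

Phase 1 (accelerating): v₀ = 0 m/s, a = 0.9 m/s².
v = v₀ + at → t = (2 − 0) / 0.9 = 2.22 s
v² = v₀² + 2aΔx → Δx = (2² − 0²)/(2·0.9) = 2.22 m

Phase 2 (constant speed): v₀ = 2.00 m/s, a = 0 m/s².
v = v₀ + at = 2.00 + (0)(14) = 2.00 m/s
Δx = v₀t + ½at² = 2.00·14 + 0.5·0·14² = 28.0 m

Phase 3 (decelerating): v₀ = 2.00 m/s, a = -2 m/s².
v = v₀ + at → t = (0 − 2.00) / -2 = 1.00 s
v² = v₀² + 2aΔx → Δx = (0² − 2.00²)/(2·-2) = 1.00 m
Total time = 2.22 + 14.0 + 1.00 = 17.2 s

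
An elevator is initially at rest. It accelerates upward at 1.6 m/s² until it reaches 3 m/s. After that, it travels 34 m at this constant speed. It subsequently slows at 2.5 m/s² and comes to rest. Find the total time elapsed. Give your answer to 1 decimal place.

14.4 s

Phase 1 (accelerating): v₀ = 0 m/s, a = 1.6 m/s².
v = v₀ + at → t = (3 − 0) / 1.6 = 1.88 s
v² = v₀² + 2aΔx → Δx = (3² − 0²)/(2·1.6) = 2.81 m

Phase 2 (constant speed): v₀ = 3.00 m/s, a = 0 m/s².
Constant speed: t = d/v = 34/3.00 = 11.3 s

Phase 3 (decelerating): v₀ = 3.00 m/s, a = -2.5 m/s².
v = v₀ + at → t = (0 − 3.00) / -2.5 = 1.20 s
v² = v₀² + 2aΔx → Δx = (0² − 3.00²)/(2·-2.5) = 1.80 m
Total time = 1.88 + 11.3 + 1.20 = 14.4 s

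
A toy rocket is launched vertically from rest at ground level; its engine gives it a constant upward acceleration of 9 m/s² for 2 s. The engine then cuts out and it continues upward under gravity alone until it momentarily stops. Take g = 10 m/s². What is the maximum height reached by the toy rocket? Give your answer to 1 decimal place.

34.2 m

Phase 1 (powered ascent): v₀ = 0 m/s, a = 9 m/s².
v = v₀ + at = 0 + (9)(2) = 18.0 m/s
Δx = v₀t + ½at² = 0·2 + 0.5·9·2² = 18.0 m

Phase 2 (coasting upward): v₀ = 18.0 m/s, a = -10 m/s².
v = v₀ + at → t = (0 − 18.0) / -10 = 1.80 s
v² = v₀² + 2aΔx → Δx = (0² − 18.0²)/(2·-10) = 16.2 m
Maximum height = 18.0 + 16.2 = 34.2 m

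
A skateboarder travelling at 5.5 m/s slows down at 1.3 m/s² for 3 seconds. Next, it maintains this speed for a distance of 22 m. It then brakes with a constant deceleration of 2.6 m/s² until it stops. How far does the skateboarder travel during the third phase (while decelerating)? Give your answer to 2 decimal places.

Phase 1 (decelerating): v₀ = 5.50 m/s, a = -1.3 m/s².
v = v₀ + at = 5.50 + (-1.3)(3) = 1.60 m/s
Δx = v₀t + ½at² = 5.50·3 + 0.5·-1.3·3² = 10.6 m

Phase 2 (constant speed): v₀ = 1.60 m/s, a = 0 m/s².
Constant speed: t = d/v = 22/1.60 = 13.8 s

Phase 3 (decelerating): v₀ = 1.60 m/s, a = -2.6 m/s².
v = v₀ + at → t = (0 − 1.60) / -2.6 = 0.615 s
v² = v₀² + 2aΔx → Δx = (0² − 1.60²)/(2·-2.6) = 0.492 m
Distance in phase 3 = 0.492 m

0.49 m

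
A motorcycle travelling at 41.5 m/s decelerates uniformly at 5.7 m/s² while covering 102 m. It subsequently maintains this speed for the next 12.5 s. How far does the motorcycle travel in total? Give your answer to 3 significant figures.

Phase 1 (decelerating): v₀ = 41.5 m/s, a = -5.7 m/s².
v² = v₀² + 2aΔx = 41.5² + 2·-5.7·102 = 559 → v = 23.7 m/s
t = (v − v₀)/a = (23.7 − 41.5)/-5.7 = 3.13 s

Phase 2 (constant speed): v₀ = 23.7 m/s, a = 0 m/s².
v = v₀ + at = 23.7 + (0)(12.5) = 23.7 m/s
Δx = v₀t + ½at² = 23.7·12.5 + 0.5·0·12.5² = 296 m
Total distance = 102 + 296 = 398 m

398 m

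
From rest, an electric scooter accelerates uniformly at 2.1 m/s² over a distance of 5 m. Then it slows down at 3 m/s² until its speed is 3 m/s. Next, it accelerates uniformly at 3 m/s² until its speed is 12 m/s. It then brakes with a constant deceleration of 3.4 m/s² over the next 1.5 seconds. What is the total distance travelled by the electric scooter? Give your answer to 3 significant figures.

Phase 1 (accelerating): v₀ = 0 m/s, a = 2.1 m/s².
v² = v₀² + 2aΔx = 0² + 2·2.1·5 = 21.0 → v = 4.58 m/s
t = (v − v₀)/a = (4.58 − 0)/2.1 = 2.18 s

Phase 2 (decelerating): v₀ = 4.58 m/s, a = -3 m/s².
v = v₀ + at → t = (3 − 4.58) / -3 = 0.528 s
v² = v₀² + 2aΔx → Δx = (3² − 4.58²)/(2·-3) = 2.00 m

Phase 3 (accelerating): v₀ = 3.00 m/s, a = 3 m/s².
v = v₀ + at → t = (12 − 3.00) / 3 = 3.00 s
v² = v₀² + 2aΔx → Δx = (12² − 3.00²)/(2·3) = 22.5 m

Phase 4 (decelerating): v₀ = 12.0 m/s, a = -3.4 m/s².
v = v₀ + at = 12.0 + (-3.4)(1.5) = 6.90 m/s
Δx = v₀t + ½at² = 12.0·1.5 + 0.5·-3.4·1.5² = 14.2 m
Total distance = 5.00 + 2.00 + 22.5 + 14.2 = 43.7 m

43.7 m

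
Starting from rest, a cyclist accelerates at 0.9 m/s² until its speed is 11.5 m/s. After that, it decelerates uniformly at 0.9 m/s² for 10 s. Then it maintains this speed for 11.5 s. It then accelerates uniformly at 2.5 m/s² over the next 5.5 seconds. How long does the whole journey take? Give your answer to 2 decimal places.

39.78 s

Phase 1 (accelerating): v₀ = 0 m/s, a = 0.9 m/s².
v = v₀ + at → t = (11.5 − 0) / 0.9 = 12.8 s
v² = v₀² + 2aΔx → Δx = (11.5² − 0²)/(2·0.9) = 73.5 m

Phase 2 (decelerating): v₀ = 11.5 m/s, a = -0.9 m/s².
v = v₀ + at = 11.5 + (-0.9)(10) = 2.50 m/s
Δx = v₀t + ½at² = 11.5·10 + 0.5·-0.9·10² = 70.0 m

Phase 3 (constant speed): v₀ = 2.50 m/s, a = 0 m/s².
v = v₀ + at = 2.50 + (0)(11.5) = 2.50 m/s
Δx = v₀t + ½at² = 2.50·11.5 + 0.5·0·11.5² = 28.8 m

Phase 4 (accelerating): v₀ = 2.50 m/s, a = 2.5 m/s².
v = v₀ + at = 2.50 + (2.5)(5.5) = 16.2 m/s
Δx = v₀t + ½at² = 2.50·5.5 + 0.5·2.5·5.5² = 51.6 m
Total time = 12.8 + 10.0 + 11.5 + 5.50 = 39.8 s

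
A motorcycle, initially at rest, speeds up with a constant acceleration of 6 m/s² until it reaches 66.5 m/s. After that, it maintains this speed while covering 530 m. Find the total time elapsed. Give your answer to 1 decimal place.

Phase 1 (accelerating): v₀ = 0 m/s, a = 6 m/s².
v = v₀ + at → t = (66.5 − 0) / 6 = 11.1 s
v² = v₀² + 2aΔx → Δx = (66.5² − 0²)/(2·6) = 369 m

Phase 2 (constant speed): v₀ = 66.5 m/s, a = 0 m/s².
Constant speed: t = d/v = 530/66.5 = 7.97 s
Total time = 11.1 + 7.97 = 19.1 s

19.1 s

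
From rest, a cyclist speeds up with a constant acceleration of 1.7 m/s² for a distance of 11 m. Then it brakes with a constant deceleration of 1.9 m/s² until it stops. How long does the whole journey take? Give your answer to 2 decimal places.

Phase 1 (accelerating): v₀ = 0 m/s, a = 1.7 m/s².
v² = v₀² + 2aΔx = 0² + 2·1.7·11 = 37.4 → v = 6.12 m/s
t = (v − v₀)/a = (6.12 − 0)/1.7 = 3.60 s

Phase 2 (decelerating): v₀ = 6.12 m/s, a = -1.9 m/s².
v = v₀ + at → t = (0 − 6.12) / -1.9 = 3.22 s
v² = v₀² + 2aΔx → Δx = (0² − 6.12²)/(2·-1.9) = 9.84 m
Total time = 3.60 + 3.22 = 6.82 s

6.82 s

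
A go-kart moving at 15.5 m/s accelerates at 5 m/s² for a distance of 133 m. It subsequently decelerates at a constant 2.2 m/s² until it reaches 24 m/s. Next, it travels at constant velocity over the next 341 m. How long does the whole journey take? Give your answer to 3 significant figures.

26.1 s

Phase 1 (accelerating): v₀ = 15.5 m/s, a = 5 m/s².
v² = v₀² + 2aΔx = 15.5² + 2·5·133 = 1570 → v = 39.6 m/s
t = (v − v₀)/a = (39.6 − 15.5)/5 = 4.83 s

Phase 2 (decelerating): v₀ = 39.6 m/s, a = -2.2 m/s².
v = v₀ + at → t = (24 − 39.6) / -2.2 = 7.10 s
v² = v₀² + 2aΔx → Δx = (24² − 39.6²)/(2·-2.2) = 226 m

Phase 3 (constant speed): v₀ = 24.0 m/s, a = 0 m/s².
Constant speed: t = d/v = 341/24.0 = 14.2 s
Total time = 4.83 + 7.10 + 14.2 = 26.1 s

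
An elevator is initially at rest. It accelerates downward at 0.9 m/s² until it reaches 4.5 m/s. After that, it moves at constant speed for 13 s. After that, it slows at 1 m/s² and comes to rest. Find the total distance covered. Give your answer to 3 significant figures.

79.9 m

Phase 1 (accelerating): v₀ = 0 m/s, a = 0.9 m/s².
v = v₀ + at → t = (4.5 − 0) / 0.9 = 5.00 s
v² = v₀² + 2aΔx → Δx = (4.5² − 0²)/(2·0.9) = 11.2 m

Phase 2 (constant speed): v₀ = 4.50 m/s, a = 0 m/s².
v = v₀ + at = 4.50 + (0)(13) = 4.50 m/s
Δx = v₀t + ½at² = 4.50·13 + 0.5·0·13² = 58.5 m

Phase 3 (decelerating): v₀ = 4.50 m/s, a = -1 m/s².
v = v₀ + at → t = (0 − 4.50) / -1 = 4.50 s
v² = v₀² + 2aΔx → Δx = (0² − 4.50²)/(2·-1) = 10.1 m
Total distance = 11.2 + 58.5 + 10.1 = 79.9 m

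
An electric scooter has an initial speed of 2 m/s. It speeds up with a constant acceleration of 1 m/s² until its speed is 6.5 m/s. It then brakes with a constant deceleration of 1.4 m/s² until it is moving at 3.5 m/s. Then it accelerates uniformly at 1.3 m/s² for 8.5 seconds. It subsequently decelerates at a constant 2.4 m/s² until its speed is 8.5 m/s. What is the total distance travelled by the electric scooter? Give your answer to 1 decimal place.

135.6 m

Phase 1 (accelerating): v₀ = 2.00 m/s, a = 1 m/s².
v = v₀ + at → t = (6.5 − 2.00) / 1 = 4.50 s
v² = v₀² + 2aΔx → Δx = (6.5² − 2.00²)/(2·1) = 19.1 m

Phase 2 (decelerating): v₀ = 6.50 m/s, a = -1.4 m/s².
v = v₀ + at → t = (3.5 − 6.50) / -1.4 = 2.14 s
v² = v₀² + 2aΔx → Δx = (3.5² − 6.50²)/(2·-1.4) = 10.7 m

Phase 3 (accelerating): v₀ = 3.50 m/s, a = 1.3 m/s².
v = v₀ + at = 3.50 + (1.3)(8.5) = 14.6 m/s
Δx = v₀t + ½at² = 3.50·8.5 + 0.5·1.3·8.5² = 76.7 m

Phase 4 (decelerating): v₀ = 14.6 m/s, a = -2.4 m/s².
v = v₀ + at → t = (8.5 − 14.6) / -2.4 = 2.52 s
v² = v₀² + 2aΔx → Δx = (8.5² − 14.6²)/(2·-2.4) = 29.1 m
Total distance = 19.1 + 10.7 + 76.7 + 29.1 = 136 m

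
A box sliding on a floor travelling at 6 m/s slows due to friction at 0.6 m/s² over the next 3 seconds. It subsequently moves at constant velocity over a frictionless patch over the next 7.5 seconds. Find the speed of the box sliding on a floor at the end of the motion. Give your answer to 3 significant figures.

4.20 m/s

Phase 1 (decelerating): v₀ = 6.00 m/s, a = -0.6 m/s².
v = v₀ + at = 6.00 + (-0.6)(3) = 4.20 m/s
Δx = v₀t + ½at² = 6.00·3 + 0.5·-0.6·3² = 15.3 m

Phase 2 (constant speed): v₀ = 4.20 m/s, a = 0 m/s².
v = v₀ + at = 4.20 + (0)(7.5) = 4.20 m/s
Δx = v₀t + ½at² = 4.20·7.5 + 0.5·0·7.5² = 31.5 m
Final speed = 4.20 m/s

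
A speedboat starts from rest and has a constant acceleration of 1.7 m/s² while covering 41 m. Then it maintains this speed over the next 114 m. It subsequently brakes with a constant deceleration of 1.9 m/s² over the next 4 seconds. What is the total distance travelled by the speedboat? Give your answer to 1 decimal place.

187.0 m

Phase 1 (accelerating): v₀ = 0 m/s, a = 1.7 m/s².
v² = v₀² + 2aΔx = 0² + 2·1.7·41 = 139 → v = 11.8 m/s
t = (v − v₀)/a = (11.8 − 0)/1.7 = 6.95 s

Phase 2 (constant speed): v₀ = 11.8 m/s, a = 0 m/s².
Constant speed: t = d/v = 114/11.8 = 9.66 s

Phase 3 (decelerating): v₀ = 11.8 m/s, a = -1.9 m/s².
v = v₀ + at = 11.8 + (-1.9)(4) = 4.21 m/s
Δx = v₀t + ½at² = 11.8·4 + 0.5·-1.9·4² = 32.0 m
Total distance = 41.0 + 114 + 32.0 = 187 m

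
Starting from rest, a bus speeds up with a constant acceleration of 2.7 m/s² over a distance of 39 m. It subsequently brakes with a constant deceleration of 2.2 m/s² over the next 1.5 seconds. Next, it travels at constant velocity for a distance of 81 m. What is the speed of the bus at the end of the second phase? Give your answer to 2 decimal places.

11.21 m/s

Phase 1 (accelerating): v₀ = 0 m/s, a = 2.7 m/s².
v² = v₀² + 2aΔx = 0² + 2·2.7·39 = 211 → v = 14.5 m/s
t = (v − v₀)/a = (14.5 − 0)/2.7 = 5.37 s

Phase 2 (decelerating): v₀ = 14.5 m/s, a = -2.2 m/s².
v = v₀ + at = 14.5 + (-2.2)(1.5) = 11.2 m/s
Δx = v₀t + ½at² = 14.5·1.5 + 0.5·-2.2·1.5² = 19.3 m
Speed at end of phase 2 = 11.2 m/s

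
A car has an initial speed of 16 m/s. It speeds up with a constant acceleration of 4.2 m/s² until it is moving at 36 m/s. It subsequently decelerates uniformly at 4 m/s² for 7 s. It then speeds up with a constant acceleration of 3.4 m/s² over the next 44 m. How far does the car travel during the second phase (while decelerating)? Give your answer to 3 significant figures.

154 m

Phase 1 (accelerating): v₀ = 16.0 m/s, a = 4.2 m/s².
v = v₀ + at → t = (36 − 16.0) / 4.2 = 4.76 s
v² = v₀² + 2aΔx → Δx = (36² − 16.0²)/(2·4.2) = 124 m

Phase 2 (decelerating): v₀ = 36.0 m/s, a = -4 m/s².
v = v₀ + at = 36.0 + (-4)(7) = 8.00 m/s
Δx = v₀t + ½at² = 36.0·7 + 0.5·-4·7² = 154 m
Distance in phase 2 = 154 m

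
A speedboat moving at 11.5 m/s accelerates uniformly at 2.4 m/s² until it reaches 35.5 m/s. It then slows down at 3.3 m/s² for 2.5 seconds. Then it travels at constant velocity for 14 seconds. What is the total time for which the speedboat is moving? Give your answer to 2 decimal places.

26.50 s

Phase 1 (accelerating): v₀ = 11.5 m/s, a = 2.4 m/s².
v = v₀ + at → t = (35.5 − 11.5) / 2.4 = 10.0 s
v² = v₀² + 2aΔx → Δx = (35.5² − 11.5²)/(2·2.4) = 235 m

Phase 2 (decelerating): v₀ = 35.5 m/s, a = -3.3 m/s².
v = v₀ + at = 35.5 + (-3.3)(2.5) = 27.2 m/s
Δx = v₀t + ½at² = 35.5·2.5 + 0.5·-3.3·2.5² = 78.4 m

Phase 3 (constant speed): v₀ = 27.2 m/s, a = 0 m/s².
v = v₀ + at = 27.2 + (0)(14) = 27.2 m/s
Δx = v₀t + ½at² = 27.2·14 + 0.5·0·14² = 382 m
Total time = 10.0 + 2.50 + 14.0 = 26.5 s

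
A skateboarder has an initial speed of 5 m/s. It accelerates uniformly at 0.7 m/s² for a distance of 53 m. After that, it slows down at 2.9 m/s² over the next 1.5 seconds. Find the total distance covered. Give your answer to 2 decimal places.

64.68 m

Phase 1 (accelerating): v₀ = 5.00 m/s, a = 0.7 m/s².
v² = v₀² + 2aΔx = 5.00² + 2·0.7·53 = 99.2 → v = 9.96 m/s
t = (v − v₀)/a = (9.96 − 5.00)/0.7 = 7.09 s

Phase 2 (decelerating): v₀ = 9.96 m/s, a = -2.9 m/s².
v = v₀ + at = 9.96 + (-2.9)(1.5) = 5.61 m/s
Δx = v₀t + ½at² = 9.96·1.5 + 0.5·-2.9·1.5² = 11.7 m
Total distance = 53.0 + 11.7 = 64.7 m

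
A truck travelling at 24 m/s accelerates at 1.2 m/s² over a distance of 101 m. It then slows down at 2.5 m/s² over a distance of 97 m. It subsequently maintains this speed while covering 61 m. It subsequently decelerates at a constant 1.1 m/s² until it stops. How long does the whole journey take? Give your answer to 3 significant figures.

27.9 s

Phase 1 (accelerating): v₀ = 24.0 m/s, a = 1.2 m/s².
v² = v₀² + 2aΔx = 24.0² + 2·1.2·101 = 818 → v = 28.6 m/s
t = (v − v₀)/a = (28.6 − 24.0)/1.2 = 3.84 s

Phase 2 (decelerating): v₀ = 28.6 m/s, a = -2.5 m/s².
v² = v₀² + 2aΔx = 28.6² + 2·-2.5·97 = 333 → v = 18.3 m/s
t = (v − v₀)/a = (18.3 − 28.6)/-2.5 = 4.14 s

Phase 3 (constant speed): v₀ = 18.3 m/s, a = 0 m/s².
Constant speed: t = d/v = 61/18.3 = 3.34 s

Phase 4 (decelerating): v₀ = 18.3 m/s, a = -1.1 m/s².
v = v₀ + at → t = (0 − 18.3) / -1.1 = 16.6 s
v² = v₀² + 2aΔx → Δx = (0² − 18.3²)/(2·-1.1) = 152 m
Total time = 3.84 + 4.14 + 3.34 + 16.6 = 27.9 s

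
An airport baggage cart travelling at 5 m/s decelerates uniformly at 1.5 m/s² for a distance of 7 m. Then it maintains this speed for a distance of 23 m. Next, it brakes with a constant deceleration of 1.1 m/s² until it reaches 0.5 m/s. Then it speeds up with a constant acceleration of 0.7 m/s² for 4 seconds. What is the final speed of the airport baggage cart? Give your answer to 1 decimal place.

Phase 1 (decelerating): v₀ = 5.00 m/s, a = -1.5 m/s².
v² = v₀² + 2aΔx = 5.00² + 2·-1.5·7 = 4.00 → v = 2.00 m/s
t = (v − v₀)/a = (2.00 − 5.00)/-1.5 = 2.00 s

Phase 2 (constant speed): v₀ = 2.00 m/s, a = 0 m/s².
Constant speed: t = d/v = 23/2.00 = 11.5 s

Phase 3 (decelerating): v₀ = 2.00 m/s, a = -1.1 m/s².
v = v₀ + at → t = (0.5 − 2.00) / -1.1 = 1.36 s
v² = v₀² + 2aΔx → Δx = (0.5² − 2.00²)/(2·-1.1) = 1.70 m

Phase 4 (accelerating): v₀ = 0.500 m/s, a = 0.7 m/s².
v = v₀ + at = 0.500 + (0.7)(4) = 3.30 m/s
Δx = v₀t + ½at² = 0.500·4 + 0.5·0.7·4² = 7.60 m
Final speed = 3.30 m/s

3.3 m/s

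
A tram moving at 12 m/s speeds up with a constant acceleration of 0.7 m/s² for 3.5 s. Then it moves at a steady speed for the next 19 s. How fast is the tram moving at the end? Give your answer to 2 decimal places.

Phase 1 (accelerating): v₀ = 12.0 m/s, a = 0.7 m/s².
v = v₀ + at = 12.0 + (0.7)(3.5) = 14.4 m/s
Δx = v₀t + ½at² = 12.0·3.5 + 0.5·0.7·3.5² = 46.3 m

Phase 2 (constant speed): v₀ = 14.4 m/s, a = 0 m/s².
v = v₀ + at = 14.4 + (0)(19) = 14.4 m/s
Δx = v₀t + ½at² = 14.4·19 + 0.5·0·19² = 275 m
Final speed = 14.4 m/s

14.45 m/s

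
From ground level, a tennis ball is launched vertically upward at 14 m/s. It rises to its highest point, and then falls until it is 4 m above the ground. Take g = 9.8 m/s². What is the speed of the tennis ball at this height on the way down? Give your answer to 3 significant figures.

10.8 m/s

Phase 1 (rising): v₀ = 14.0 m/s, a = -9.8 m/s².
v = v₀ + at → t = (0 − 14.0) / -9.8 = 1.43 s
v² = v₀² + 2aΔx → Δx = (0² − 14.0²)/(2·-9.8) = 10.0 m

Phase 2 (falling): v₀ = 0 m/s, a = -9.8 m/s².
Falls 6.00 m from rest: t = √(2·6.00/9.8) = 1.11 s; v = g·t = 10.8 m/s.
Final speed = 10.8 m/s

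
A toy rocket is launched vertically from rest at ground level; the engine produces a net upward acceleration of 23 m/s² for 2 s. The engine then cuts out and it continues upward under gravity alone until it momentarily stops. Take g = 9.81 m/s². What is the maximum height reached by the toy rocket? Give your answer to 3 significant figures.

154 m

Phase 1 (powered ascent): v₀ = 0 m/s, a = 23 m/s².
v = v₀ + at = 0 + (23)(2) = 46.0 m/s
Δx = v₀t + ½at² = 0·2 + 0.5·23·2² = 46.0 m

Phase 2 (coasting upward): v₀ = 46.0 m/s, a = -9.81 m/s².
v = v₀ + at → t = (0 − 46.0) / -9.81 = 4.69 s
v² = v₀² + 2aΔx → Δx = (0² − 46.0²)/(2·-9.81) = 108 m
Maximum height = 46.0 + 108 = 154 m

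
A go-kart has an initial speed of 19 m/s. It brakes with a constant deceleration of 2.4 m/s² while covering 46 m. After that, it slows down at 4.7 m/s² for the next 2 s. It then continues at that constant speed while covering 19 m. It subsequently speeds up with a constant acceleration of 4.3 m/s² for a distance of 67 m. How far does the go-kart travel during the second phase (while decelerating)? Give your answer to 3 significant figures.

14.3 m

Phase 1 (decelerating): v₀ = 19.0 m/s, a = -2.4 m/s².
v² = v₀² + 2aΔx = 19.0² + 2·-2.4·46 = 140 → v = 11.8 m/s
t = (v − v₀)/a = (11.8 − 19.0)/-2.4 = 2.98 s

Phase 2 (decelerating): v₀ = 11.8 m/s, a = -4.7 m/s².
v = v₀ + at = 11.8 + (-4.7)(2) = 2.44 m/s
Δx = v₀t + ½at² = 11.8·2 + 0.5·-4.7·2² = 14.3 m
Distance in phase 2 = 14.3 m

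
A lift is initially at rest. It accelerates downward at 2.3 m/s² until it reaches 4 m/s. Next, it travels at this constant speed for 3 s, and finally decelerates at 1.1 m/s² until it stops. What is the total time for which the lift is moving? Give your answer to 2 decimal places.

Phase 1 (accelerating): v₀ = 0 m/s, a = 2.3 m/s².
v = v₀ + at → t = (4 − 0) / 2.3 = 1.74 s
v² = v₀² + 2aΔx → Δx = (4² − 0²)/(2·2.3) = 3.48 m

Phase 2 (constant speed): v₀ = 4.00 m/s, a = 0 m/s².
v = v₀ + at = 4.00 + (0)(3) = 4.00 m/s
Δx = v₀t + ½at² = 4.00·3 + 0.5·0·3² = 12.0 m

Phase 3 (decelerating): v₀ = 4.00 m/s, a = -1.1 m/s².
v = v₀ + at → t = (0 − 4.00) / -1.1 = 3.64 s
v² = v₀² + 2aΔx → Δx = (0² − 4.00²)/(2·-1.1) = 7.27 m
Total time = 1.74 + 3.00 + 3.64 = 8.38 s

8.38 s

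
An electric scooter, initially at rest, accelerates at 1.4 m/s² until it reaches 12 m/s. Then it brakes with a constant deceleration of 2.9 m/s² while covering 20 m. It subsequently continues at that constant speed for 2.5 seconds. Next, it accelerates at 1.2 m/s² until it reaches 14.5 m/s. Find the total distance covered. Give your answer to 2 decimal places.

160.59 m

Phase 1 (accelerating): v₀ = 0 m/s, a = 1.4 m/s².
v = v₀ + at → t = (12 − 0) / 1.4 = 8.57 s
v² = v₀² + 2aΔx → Δx = (12² − 0²)/(2·1.4) = 51.4 m

Phase 2 (decelerating): v₀ = 12.0 m/s, a = -2.9 m/s².
v² = v₀² + 2aΔx = 12.0² + 2·-2.9·20 = 28.0 → v = 5.29 m/s
t = (v − v₀)/a = (5.29 − 12.0)/-2.9 = 2.31 s

Phase 3 (constant speed): v₀ = 5.29 m/s, a = 0 m/s².
v = v₀ + at = 5.29 + (0)(2.5) = 5.29 m/s
Δx = v₀t + ½at² = 5.29·2.5 + 0.5·0·2.5² = 13.2 m

Phase 4 (accelerating): v₀ = 5.29 m/s, a = 1.2 m/s².
v = v₀ + at → t = (14.5 − 5.29) / 1.2 = 7.67 s
v² = v₀² + 2aΔx → Δx = (14.5² − 5.29²)/(2·1.2) = 75.9 m
Total distance = 51.4 + 20.0 + 13.2 + 75.9 = 161 m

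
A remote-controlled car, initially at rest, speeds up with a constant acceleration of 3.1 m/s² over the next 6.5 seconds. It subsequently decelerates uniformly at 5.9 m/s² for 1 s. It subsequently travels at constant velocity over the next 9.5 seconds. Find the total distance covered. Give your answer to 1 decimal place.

Phase 1 (accelerating): v₀ = 0 m/s, a = 3.1 m/s².
v = v₀ + at = 0 + (3.1)(6.5) = 20.2 m/s
Δx = v₀t + ½at² = 0·6.5 + 0.5·3.1·6.5² = 65.5 m

Phase 2 (decelerating): v₀ = 20.2 m/s, a = -5.9 m/s².
v = v₀ + at = 20.2 + (-5.9)(1) = 14.3 m/s
Δx = v₀t + ½at² = 20.2·1 + 0.5·-5.9·1² = 17.2 m

Phase 3 (constant speed): v₀ = 14.3 m/s, a = 0 m/s².
v = v₀ + at = 14.3 + (0)(9.5) = 14.3 m/s
Δx = v₀t + ½at² = 14.3·9.5 + 0.5·0·9.5² = 135 m
Total distance = 65.5 + 17.2 + 135 = 218 m

218.1 m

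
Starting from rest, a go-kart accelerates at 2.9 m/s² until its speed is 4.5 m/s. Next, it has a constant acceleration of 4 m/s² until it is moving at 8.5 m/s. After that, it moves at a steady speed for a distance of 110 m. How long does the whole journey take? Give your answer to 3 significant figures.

15.5 s

Phase 1 (accelerating): v₀ = 0 m/s, a = 2.9 m/s².
v = v₀ + at → t = (4.5 − 0) / 2.9 = 1.55 s
v² = v₀² + 2aΔx → Δx = (4.5² − 0²)/(2·2.9) = 3.49 m

Phase 2 (accelerating): v₀ = 4.50 m/s, a = 4 m/s².
v = v₀ + at → t = (8.5 − 4.50) / 4 = 1.00 s
v² = v₀² + 2aΔx → Δx = (8.5² − 4.50²)/(2·4) = 6.50 m

Phase 3 (constant speed): v₀ = 8.50 m/s, a = 0 m/s².
Constant speed: t = d/v = 110/8.50 = 12.9 s
Total time = 1.55 + 1.00 + 12.9 = 15.5 s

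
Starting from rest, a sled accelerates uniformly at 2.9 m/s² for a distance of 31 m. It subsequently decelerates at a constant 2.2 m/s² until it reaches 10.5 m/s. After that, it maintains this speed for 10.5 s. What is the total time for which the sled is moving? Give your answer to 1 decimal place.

Phase 1 (accelerating): v₀ = 0 m/s, a = 2.9 m/s².
v² = v₀² + 2aΔx = 0² + 2·2.9·31 = 180 → v = 13.4 m/s
t = (v − v₀)/a = (13.4 − 0)/2.9 = 4.62 s

Phase 2 (decelerating): v₀ = 13.4 m/s, a = -2.2 m/s².
v = v₀ + at → t = (10.5 − 13.4) / -2.2 = 1.32 s
v² = v₀² + 2aΔx → Δx = (10.5² − 13.4²)/(2·-2.2) = 15.8 m

Phase 3 (constant speed): v₀ = 10.5 m/s, a = 0 m/s².
v = v₀ + at = 10.5 + (0)(10.5) = 10.5 m/s
Δx = v₀t + ½at² = 10.5·10.5 + 0.5·0·10.5² = 110 m
Total time = 4.62 + 1.32 + 10.5 = 16.4 s

16.4 s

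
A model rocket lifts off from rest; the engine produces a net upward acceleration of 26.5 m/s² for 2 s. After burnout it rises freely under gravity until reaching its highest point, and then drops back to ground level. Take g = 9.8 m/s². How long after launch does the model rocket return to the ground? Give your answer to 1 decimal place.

13.7 s

Phase 1 (powered ascent): v₀ = 0 m/s, a = 26.5 m/s².
v = v₀ + at = 0 + (26.5)(2) = 53.0 m/s
Δx = v₀t + ½at² = 0·2 + 0.5·26.5·2² = 53.0 m

Phase 2 (coasting upward): v₀ = 53.0 m/s, a = -9.8 m/s².
v = v₀ + at → t = (0 − 53.0) / -9.8 = 5.41 s
v² = v₀² + 2aΔx → Δx = (0² − 53.0²)/(2·-9.8) = 143 m

Phase 3 (free fall): v₀ = 0 m/s, a = -9.8 m/s².
Falls 196 m from rest: t = √(2·196/9.8) = 6.33 s; v = g·t = 62.0 m/s.
Total time = 2.00 + 5.41 + 6.33 = 13.7 s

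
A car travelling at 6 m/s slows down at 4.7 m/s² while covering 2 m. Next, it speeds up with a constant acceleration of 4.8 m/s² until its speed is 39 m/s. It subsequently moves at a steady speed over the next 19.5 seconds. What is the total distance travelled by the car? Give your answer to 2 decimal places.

919.15 m

Phase 1 (decelerating): v₀ = 6.00 m/s, a = -4.7 m/s².
v² = v₀² + 2aΔx = 6.00² + 2·-4.7·2 = 17.2 → v = 4.15 m/s
t = (v − v₀)/a = (4.15 − 6.00)/-4.7 = 0.394 s

Phase 2 (accelerating): v₀ = 4.15 m/s, a = 4.8 m/s².
v = v₀ + at → t = (39 − 4.15) / 4.8 = 7.26 s
v² = v₀² + 2aΔx → Δx = (39² − 4.15²)/(2·4.8) = 157 m

Phase 3 (constant speed): v₀ = 39.0 m/s, a = 0 m/s².
v = v₀ + at = 39.0 + (0)(19.5) = 39.0 m/s
Δx = v₀t + ½at² = 39.0·19.5 + 0.5·0·19.5² = 760 m
Total distance = 2.00 + 157 + 760 = 919 m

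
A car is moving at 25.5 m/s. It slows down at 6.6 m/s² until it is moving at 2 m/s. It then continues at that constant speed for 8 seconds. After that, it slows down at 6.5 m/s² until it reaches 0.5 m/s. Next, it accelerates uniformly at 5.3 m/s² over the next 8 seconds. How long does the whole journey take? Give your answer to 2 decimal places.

Phase 1 (decelerating): v₀ = 25.5 m/s, a = -6.6 m/s².
v = v₀ + at → t = (2 − 25.5) / -6.6 = 3.56 s
v² = v₀² + 2aΔx → Δx = (2² − 25.5²)/(2·-6.6) = 49.0 m

Phase 2 (constant speed): v₀ = 2.00 m/s, a = 0 m/s².
v = v₀ + at = 2.00 + (0)(8) = 2.00 m/s
Δx = v₀t + ½at² = 2.00·8 + 0.5·0·8² = 16.0 m

Phase 3 (decelerating): v₀ = 2.00 m/s, a = -6.5 m/s².
v = v₀ + at → t = (0.5 − 2.00) / -6.5 = 0.231 s
v² = v₀² + 2aΔx → Δx = (0.5² − 2.00²)/(2·-6.5) = 0.288 m

Phase 4 (accelerating): v₀ = 0.500 m/s, a = 5.3 m/s².
v = v₀ + at = 0.500 + (5.3)(8) = 42.9 m/s
Δx = v₀t + ½at² = 0.500·8 + 0.5·5.3·8² = 174 m
Total time = 3.56 + 8.00 + 0.231 + 8.00 = 19.8 s

19.79 s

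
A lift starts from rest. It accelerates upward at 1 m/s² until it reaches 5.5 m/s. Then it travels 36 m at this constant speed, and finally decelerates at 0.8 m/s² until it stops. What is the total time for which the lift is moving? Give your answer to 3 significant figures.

18.9 s

Phase 1 (accelerating): v₀ = 0 m/s, a = 1 m/s².
v = v₀ + at → t = (5.5 − 0) / 1 = 5.50 s
v² = v₀² + 2aΔx → Δx = (5.5² − 0²)/(2·1) = 15.1 m

Phase 2 (constant speed): v₀ = 5.50 m/s, a = 0 m/s².
Constant speed: t = d/v = 36/5.50 = 6.55 s

Phase 3 (decelerating): v₀ = 5.50 m/s, a = -0.8 m/s².
v = v₀ + at → t = (0 − 5.50) / -0.8 = 6.88 s
v² = v₀² + 2aΔx → Δx = (0² − 5.50²)/(2·-0.8) = 18.9 m
Total time = 5.50 + 6.55 + 6.88 = 18.9 s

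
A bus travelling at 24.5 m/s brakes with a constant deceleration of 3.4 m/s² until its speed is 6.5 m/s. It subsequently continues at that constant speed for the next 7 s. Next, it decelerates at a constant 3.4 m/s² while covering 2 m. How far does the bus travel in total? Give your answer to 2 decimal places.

Phase 1 (decelerating): v₀ = 24.5 m/s, a = -3.4 m/s².
v = v₀ + at → t = (6.5 − 24.5) / -3.4 = 5.29 s
v² = v₀² + 2aΔx → Δx = (6.5² − 24.5²)/(2·-3.4) = 82.1 m

Phase 2 (constant speed): v₀ = 6.50 m/s, a = 0 m/s².
v = v₀ + at = 6.50 + (0)(7) = 6.50 m/s
Δx = v₀t + ½at² = 6.50·7 + 0.5·0·7² = 45.5 m

Phase 3 (decelerating): v₀ = 6.50 m/s, a = -3.4 m/s².
v² = v₀² + 2aΔx = 6.50² + 2·-3.4·2 = 28.6 → v = 5.35 m/s
t = (v − v₀)/a = (5.35 − 6.50)/-3.4 = 0.337 s
Total distance = 82.1 + 45.5 + 2.00 = 130 m

129.56 m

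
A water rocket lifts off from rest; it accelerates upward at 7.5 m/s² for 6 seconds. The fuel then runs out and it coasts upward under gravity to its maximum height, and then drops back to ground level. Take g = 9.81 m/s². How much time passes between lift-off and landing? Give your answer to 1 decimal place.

Phase 1 (powered ascent): v₀ = 0 m/s, a = 7.5 m/s².
v = v₀ + at = 0 + (7.5)(6) = 45.0 m/s
Δx = v₀t + ½at² = 0·6 + 0.5·7.5·6² = 135 m

Phase 2 (coasting upward): v₀ = 45.0 m/s, a = -9.81 m/s².
v = v₀ + at → t = (0 − 45.0) / -9.81 = 4.59 s
v² = v₀² + 2aΔx → Δx = (0² − 45.0²)/(2·-9.81) = 103 m

Phase 3 (free fall): v₀ = 0 m/s, a = -9.81 m/s².
Falls 238 m from rest: t = √(2·238/9.81) = 6.97 s; v = g·t = 68.4 m/s.
Total time = 6.00 + 4.59 + 6.97 = 17.6 s

17.6 s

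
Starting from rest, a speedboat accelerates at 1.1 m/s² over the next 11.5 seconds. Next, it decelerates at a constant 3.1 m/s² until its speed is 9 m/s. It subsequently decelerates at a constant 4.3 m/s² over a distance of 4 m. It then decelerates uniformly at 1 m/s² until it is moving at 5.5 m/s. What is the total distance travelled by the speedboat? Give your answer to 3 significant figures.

Phase 1 (accelerating): v₀ = 0 m/s, a = 1.1 m/s².
v = v₀ + at = 0 + (1.1)(11.5) = 12.7 m/s
Δx = v₀t + ½at² = 0·11.5 + 0.5·1.1·11.5² = 72.7 m

Phase 2 (decelerating): v₀ = 12.7 m/s, a = -3.1 m/s².
v = v₀ + at → t = (9 − 12.7) / -3.1 = 1.18 s
v² = v₀² + 2aΔx → Δx = (9² − 12.7²)/(2·-3.1) = 12.7 m

Phase 3 (decelerating): v₀ = 9.00 m/s, a = -4.3 m/s².
v² = v₀² + 2aΔx = 9.00² + 2·-4.3·4 = 46.6 → v = 6.83 m/s
t = (v − v₀)/a = (6.83 − 9.00)/-4.3 = 0.505 s

Phase 4 (decelerating): v₀ = 6.83 m/s, a = -1 m/s².
v = v₀ + at → t = (5.5 − 6.83) / -1 = 1.33 s
v² = v₀² + 2aΔx → Δx = (5.5² − 6.83²)/(2·-1) = 8.18 m
Total distance = 72.7 + 12.7 + 4.00 + 8.18 = 97.7 m

97.7 m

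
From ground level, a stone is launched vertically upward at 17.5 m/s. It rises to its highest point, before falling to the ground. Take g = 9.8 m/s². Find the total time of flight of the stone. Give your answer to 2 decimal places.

3.57 s

Phase 1 (rising): v₀ = 17.5 m/s, a = -9.8 m/s².
v = v₀ + at → t = (0 − 17.5) / -9.8 = 1.79 s
v² = v₀² + 2aΔx → Δx = (0² − 17.5²)/(2·-9.8) = 15.6 m

Phase 2 (falling): v₀ = 0 m/s, a = -9.8 m/s².
Falls 15.6 m from rest: t = √(2·15.6/9.8) = 1.79 s; v = g·t = 17.5 m/s.
Total time = 1.79 + 1.79 = 3.57 s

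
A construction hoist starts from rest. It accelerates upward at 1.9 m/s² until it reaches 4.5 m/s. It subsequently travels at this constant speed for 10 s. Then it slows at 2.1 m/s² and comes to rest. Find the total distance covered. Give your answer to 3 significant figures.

55.2 m

Phase 1 (accelerating): v₀ = 0 m/s, a = 1.9 m/s².
v = v₀ + at → t = (4.5 − 0) / 1.9 = 2.37 s
v² = v₀² + 2aΔx → Δx = (4.5² − 0²)/(2·1.9) = 5.33 m

Phase 2 (constant speed): v₀ = 4.50 m/s, a = 0 m/s².
v = v₀ + at = 4.50 + (0)(10) = 4.50 m/s
Δx = v₀t + ½at² = 4.50·10 + 0.5·0·10² = 45.0 m

Phase 3 (decelerating): v₀ = 4.50 m/s, a = -2.1 m/s².
v = v₀ + at → t = (0 − 4.50) / -2.1 = 2.14 s
v² = v₀² + 2aΔx → Δx = (0² − 4.50²)/(2·-2.1) = 4.82 m
Total distance = 5.33 + 45.0 + 4.82 = 55.2 m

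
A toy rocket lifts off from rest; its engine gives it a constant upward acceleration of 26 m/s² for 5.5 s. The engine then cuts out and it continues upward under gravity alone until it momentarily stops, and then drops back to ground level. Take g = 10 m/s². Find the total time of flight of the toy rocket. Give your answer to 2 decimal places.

36.63 s

Phase 1 (powered ascent): v₀ = 0 m/s, a = 26 m/s².
v = v₀ + at = 0 + (26)(5.5) = 143 m/s
Δx = v₀t + ½at² = 0·5.5 + 0.5·26·5.5² = 393 m

Phase 2 (coasting upward): v₀ = 143 m/s, a = -10 m/s².
v = v₀ + at → t = (0 − 143) / -10 = 14.3 s
v² = v₀² + 2aΔx → Δx = (0² − 143²)/(2·-10) = 1020 m

Phase 3 (free fall): v₀ = 0 m/s, a = -10 m/s².
Falls 1420 m from rest: t = √(2·1420/10) = 16.8 s; v = g·t = 168 m/s.
Total time = 5.50 + 14.3 + 16.8 = 36.6 s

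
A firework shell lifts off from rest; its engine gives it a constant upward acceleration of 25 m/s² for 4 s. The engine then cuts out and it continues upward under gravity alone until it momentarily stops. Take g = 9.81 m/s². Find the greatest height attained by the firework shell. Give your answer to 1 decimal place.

Phase 1 (powered ascent): v₀ = 0 m/s, a = 25 m/s².
v = v₀ + at = 0 + (25)(4) = 100 m/s
Δx = v₀t + ½at² = 0·4 + 0.5·25·4² = 200 m

Phase 2 (coasting upward): v₀ = 100 m/s, a = -9.81 m/s².
v = v₀ + at → t = (0 − 100) / -9.81 = 10.2 s
v² = v₀² + 2aΔx → Δx = (0² − 100²)/(2·-9.81) = 510 m
Maximum height = 200 + 510 = 710 m

709.7 m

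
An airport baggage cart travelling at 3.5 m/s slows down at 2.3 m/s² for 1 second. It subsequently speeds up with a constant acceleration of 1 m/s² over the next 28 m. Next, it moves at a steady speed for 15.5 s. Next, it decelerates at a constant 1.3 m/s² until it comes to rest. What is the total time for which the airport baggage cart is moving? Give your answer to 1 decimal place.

Phase 1 (decelerating): v₀ = 3.50 m/s, a = -2.3 m/s².
v = v₀ + at = 3.50 + (-2.3)(1) = 1.20 m/s
Δx = v₀t + ½at² = 3.50·1 + 0.5·-2.3·1² = 2.35 m

Phase 2 (accelerating): v₀ = 1.20 m/s, a = 1 m/s².
v² = v₀² + 2aΔx = 1.20² + 2·1·28 = 57.4 → v = 7.58 m/s
t = (v − v₀)/a = (7.58 − 1.20)/1 = 6.38 s

Phase 3 (constant speed): v₀ = 7.58 m/s, a = 0 m/s².
v = v₀ + at = 7.58 + (0)(15.5) = 7.58 m/s
Δx = v₀t + ½at² = 7.58·15.5 + 0.5·0·15.5² = 117 m

Phase 4 (decelerating): v₀ = 7.58 m/s, a = -1.3 m/s².
v = v₀ + at → t = (0 − 7.58) / -1.3 = 5.83 s
v² = v₀² + 2aΔx → Δx = (0² − 7.58²)/(2·-1.3) = 22.1 m
Total time = 1.00 + 6.38 + 15.5 + 5.83 = 28.7 s

28.7 s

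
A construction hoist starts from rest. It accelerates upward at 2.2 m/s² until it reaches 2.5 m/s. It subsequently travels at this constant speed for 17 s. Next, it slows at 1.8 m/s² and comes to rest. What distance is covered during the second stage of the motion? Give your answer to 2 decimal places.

42.50 m

Phase 1 (accelerating): v₀ = 0 m/s, a = 2.2 m/s².
v = v₀ + at → t = (2.5 − 0) / 2.2 = 1.14 s
v² = v₀² + 2aΔx → Δx = (2.5² − 0²)/(2·2.2) = 1.42 m

Phase 2 (constant speed): v₀ = 2.50 m/s, a = 0 m/s².
v = v₀ + at = 2.50 + (0)(17) = 2.50 m/s
Δx = v₀t + ½at² = 2.50·17 + 0.5·0·17² = 42.5 m
Distance in phase 2 = 42.5 m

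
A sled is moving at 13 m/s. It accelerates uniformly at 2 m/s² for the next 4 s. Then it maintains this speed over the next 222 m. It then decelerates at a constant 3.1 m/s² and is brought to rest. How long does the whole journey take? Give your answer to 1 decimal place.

21.3 s

Phase 1 (accelerating): v₀ = 13.0 m/s, a = 2 m/s².
v = v₀ + at = 13.0 + (2)(4) = 21.0 m/s
Δx = v₀t + ½at² = 13.0·4 + 0.5·2·4² = 68.0 m

Phase 2 (constant speed): v₀ = 21.0 m/s, a = 0 m/s².
Constant speed: t = d/v = 222/21.0 = 10.6 s

Phase 3 (decelerating): v₀ = 21.0 m/s, a = -3.1 m/s².
v = v₀ + at → t = (0 − 21.0) / -3.1 = 6.77 s
v² = v₀² + 2aΔx → Δx = (0² − 21.0²)/(2·-3.1) = 71.1 m
Total time = 4.00 + 10.6 + 6.77 = 21.3 s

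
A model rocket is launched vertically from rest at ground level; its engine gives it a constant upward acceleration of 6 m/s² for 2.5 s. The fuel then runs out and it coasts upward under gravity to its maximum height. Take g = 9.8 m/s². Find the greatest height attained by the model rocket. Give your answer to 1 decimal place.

30.2 m

Phase 1 (powered ascent): v₀ = 0 m/s, a = 6 m/s².
v = v₀ + at = 0 + (6)(2.5) = 15.0 m/s
Δx = v₀t + ½at² = 0·2.5 + 0.5·6·2.5² = 18.8 m

Phase 2 (coasting upward): v₀ = 15.0 m/s, a = -9.8 m/s².
v = v₀ + at → t = (0 − 15.0) / -9.8 = 1.53 s
v² = v₀² + 2aΔx → Δx = (0² − 15.0²)/(2·-9.8) = 11.5 m
Maximum height = 18.8 + 11.5 = 30.2 m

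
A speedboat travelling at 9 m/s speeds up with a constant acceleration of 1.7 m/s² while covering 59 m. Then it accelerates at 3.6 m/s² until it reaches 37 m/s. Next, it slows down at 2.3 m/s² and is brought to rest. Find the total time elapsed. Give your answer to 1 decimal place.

Phase 1 (accelerating): v₀ = 9.00 m/s, a = 1.7 m/s².
v² = v₀² + 2aΔx = 9.00² + 2·1.7·59 = 282 → v = 16.8 m/s
t = (v − v₀)/a = (16.8 − 9.00)/1.7 = 4.58 s

Phase 2 (accelerating): v₀ = 16.8 m/s, a = 3.6 m/s².
v = v₀ + at → t = (37 − 16.8) / 3.6 = 5.62 s
v² = v₀² + 2aΔx → Δx = (37² − 16.8²)/(2·3.6) = 151 m

Phase 3 (decelerating): v₀ = 37.0 m/s, a = -2.3 m/s².
v = v₀ + at → t = (0 − 37.0) / -2.3 = 16.1 s
v² = v₀² + 2aΔx → Δx = (0² − 37.0²)/(2·-2.3) = 298 m
Total time = 4.58 + 5.62 + 16.1 = 26.3 s

26.3 s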